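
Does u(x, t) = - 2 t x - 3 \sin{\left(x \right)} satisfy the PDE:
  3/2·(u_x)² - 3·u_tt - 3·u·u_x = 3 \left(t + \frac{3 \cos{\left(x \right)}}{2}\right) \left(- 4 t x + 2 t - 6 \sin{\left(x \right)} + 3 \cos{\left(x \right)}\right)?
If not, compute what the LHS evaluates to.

Evaluate each term of the left-hand side for u = - 2 t x - 3 \sin{\left(x \right)}.
Derivatives:
  u_x = - 2 t - 3 \cos{\left(x \right)}
  u_tt = 0
Terms:
  3/2·(u_x)² = \frac{3 \left(2 t + 3 \cos{\left(x \right)}\right)^{2}}{2}
  -3·u_tt = 0
  -3·u·u_x = - 3 \left(2 t + 3 \cos{\left(x \right)}\right) \left(2 t x + 3 \sin{\left(x \right)}\right)
Sum: LHS = 3 \left(t + \frac{3 \cos{\left(x \right)}}{2}\right) \left(- 4 t x + 2 t - 6 \sin{\left(x \right)} + 3 \cos{\left(x \right)}\right)
This is exactly the given right-hand side, so u is a solution.

Answer: Yes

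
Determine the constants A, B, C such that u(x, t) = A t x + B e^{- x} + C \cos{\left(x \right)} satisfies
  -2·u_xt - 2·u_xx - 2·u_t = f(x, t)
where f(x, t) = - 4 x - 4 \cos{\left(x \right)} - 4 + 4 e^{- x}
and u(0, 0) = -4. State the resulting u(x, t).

Substitute the ansatz u = A t x + B e^{- x} + C \cos{\left(x \right)} into the left-hand side.
Derivatives of the ansatz:
  u_xt = A
  u_xx = B e^{- x} - C \cos{\left(x \right)}
  u_t = A x
Term by term:
  -2·u_xt = - 2 A
  -2·u_xx = - 2 B e^{- x} + 2 C \cos{\left(x \right)}
  -2·u_t = - 2 A x
So the left-hand side equals
  - 2 A x - 2 A - 2 B e^{- x} + 2 C \cos{\left(x \right)}
This must equal f(x, t) = - 4 x - 4 \cos{\left(x \right)} - 4 + 4 e^{- x} identically.
Matching coefficients of the independent functions:
  [constant term, x]:  - 2 A = -4
  [e^{- x}]:  - 2 B = 4
  [\cos{\left(x \right)}]:  2 C = -4
Solving: A = 2, B = -2, C = -2.
Check against the point condition:
  u(0, 0) = -4  ⟹  B + C = -4  ✓
Hence u(x, t) = 2 t x - 2 \cos{\left(x \right)} - 2 e^{- x}.

Answer: u(x, t) = 2 t x - 2 \cos{\left(x \right)} - 2 e^{- x}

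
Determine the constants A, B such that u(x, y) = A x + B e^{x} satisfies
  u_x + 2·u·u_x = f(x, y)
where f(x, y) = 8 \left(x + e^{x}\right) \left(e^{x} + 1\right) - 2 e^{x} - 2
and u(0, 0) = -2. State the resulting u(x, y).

Answer: u(x, y) = - 2 x - 2 e^{x}

Derivation:
Substitute the ansatz u = A x + B e^{x} into the left-hand side.
Derivatives of the ansatz:
  u_x = A + B e^{x}
Term by term:
  u_x = A + B e^{x}
  2·u·u_x = 2 A^{2} x + 2 A B x e^{x} + 2 A B e^{x} + 2 B^{2} e^{2 x}
So the left-hand side equals
  2 A^{2} x + 2 A B x e^{x} + 2 A B e^{x} + A + 2 B^{2} e^{2 x} + B e^{x}
This must equal f(x, y) identically; expanded, f = 8 x e^{x} + 8 x + 8 e^{2 x} + 6 e^{x} - 2.
Matching coefficients of the independent functions:
  [constant term]:  A = -2
  [x]:  2 A^{2} = 8
  [x e^{x}]:  2 A B = 8
  [e^{x}]:  2 A B + B = 6
  [e^{2 x}]:  2 B^{2} = 8
Solving: A = -2, B = -2.
Check against the point condition:
  u(0, 0) = -2  ⟹  B = -2  ✓
Hence u(x, y) = - 2 x - 2 e^{x}.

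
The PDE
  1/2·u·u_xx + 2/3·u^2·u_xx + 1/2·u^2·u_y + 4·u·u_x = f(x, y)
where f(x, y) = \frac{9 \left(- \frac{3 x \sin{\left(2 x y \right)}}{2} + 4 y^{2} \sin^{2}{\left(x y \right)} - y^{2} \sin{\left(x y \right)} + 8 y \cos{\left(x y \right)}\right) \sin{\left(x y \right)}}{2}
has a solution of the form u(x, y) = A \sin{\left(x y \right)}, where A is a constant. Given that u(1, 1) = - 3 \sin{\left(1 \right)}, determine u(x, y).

Substitute the ansatz u = A \sin{\left(x y \right)} into the left-hand side.
Derivatives of the ansatz:
  u_xx = - A y^{2} \sin{\left(x y \right)}
  u_y = A x \cos{\left(x y \right)}
  u_x = A y \cos{\left(x y \right)}
Term by term:
  1/2·u·u_xx = - \frac{A^{2} y^{2} \sin^{2}{\left(x y \right)}}{2}
  2/3·u^2·u_xx = - \frac{2 A^{3} y^{2} \sin^{3}{\left(x y \right)}}{3}
  1/2·u^2·u_y = \frac{A^{3} x \sin^{2}{\left(x y \right)} \cos{\left(x y \right)}}{2}
  4·u·u_x = 4 A^{2} y \sin{\left(x y \right)} \cos{\left(x y \right)}
So the left-hand side equals
  \frac{A^{3} x \sin^{2}{\left(x y \right)} \cos{\left(x y \right)}}{2} - \frac{2 A^{3} y^{2} \sin^{3}{\left(x y \right)}}{3} - \frac{A^{2} y^{2} \sin^{2}{\left(x y \right)}}{2} + 4 A^{2} y \sin{\left(x y \right)} \cos{\left(x y \right)}
This must equal f(x, y) identically; expanded, f = - \frac{27 x \sin^{2}{\left(x y \right)} \cos{\left(x y \right)}}{2} + 18 y^{2} \sin^{3}{\left(x y \right)} - \frac{9 y^{2} \sin^{2}{\left(x y \right)}}{2} + 36 y \sin{\left(x y \right)} \cos{\left(x y \right)}.
Matching coefficients of the independent functions:
  [y^{2} \sin^{2}{\left(x y \right)}]:  - \frac{A^{2}}{2} = - \frac{9}{2}
  [y^{2} \sin^{3}{\left(x y \right)}]:  - \frac{2 A^{3}}{3} = 18
  [x \sin^{2}{\left(x y \right)} \cos{\left(x y \right)}]:  \frac{A^{3}}{2} = - \frac{27}{2}
  [y \sin{\left(x y \right)} \cos{\left(x y \right)}]:  4 A^{2} = 36
Solving: A = -3.
Check against the point condition:
  u(1, 1) = - 3 \sin{\left(1 \right)}  ⟹  A \sin{\left(1 \right)} = - 3 \sin{\left(1 \right)}  ✓
Hence u(x, y) = - 3 \sin{\left(x y \right)}.

Answer: u(x, y) = - 3 \sin{\left(x y \right)}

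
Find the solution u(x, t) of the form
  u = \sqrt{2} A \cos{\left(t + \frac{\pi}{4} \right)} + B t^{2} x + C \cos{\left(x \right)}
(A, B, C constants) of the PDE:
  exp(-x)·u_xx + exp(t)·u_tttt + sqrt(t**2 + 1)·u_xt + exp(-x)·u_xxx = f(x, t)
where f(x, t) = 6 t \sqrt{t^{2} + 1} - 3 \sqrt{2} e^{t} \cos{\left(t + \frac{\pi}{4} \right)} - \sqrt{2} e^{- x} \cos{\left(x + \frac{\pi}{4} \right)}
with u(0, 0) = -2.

Answer: u(x, t) = 3 t^{2} x + \cos{\left(x \right)} - 3 \sqrt{2} \cos{\left(t + \frac{\pi}{4} \right)}

Derivation:
Substitute the ansatz u = \sqrt{2} A \cos{\left(t + \frac{\pi}{4} \right)} + B t^{2} x + C \cos{\left(x \right)} into the left-hand side.
Derivatives of the ansatz:
  u_xx = - C \cos{\left(x \right)}
  u_tttt = \sqrt{2} A \cos{\left(t + \frac{\pi}{4} \right)}
  u_xt = 2 B t
  u_xxx = C \sin{\left(x \right)}
Term by term:
  exp(-x)·u_xx = - C e^{- x} \cos{\left(x \right)}
  exp(t)·u_tttt = \sqrt{2} A e^{t} \cos{\left(t + \frac{\pi}{4} \right)}
  sqrt(t**2 + 1)·u_xt = 2 B t \sqrt{t^{2} + 1}
  exp(-x)·u_xxx = C e^{- x} \sin{\left(x \right)}
So the left-hand side equals
  \sqrt{2} A e^{t} \cos{\left(t + \frac{\pi}{4} \right)} + 2 B t \sqrt{t^{2} + 1} + C e^{- x} \sin{\left(x \right)} - C e^{- x} \cos{\left(x \right)}
This must equal f(x, t) identically; expanded, f = 6 t \sqrt{t^{2} + 1} - 3 \sqrt{2} e^{t} \cos{\left(t + \frac{\pi}{4} \right)} + e^{- x} \sin{\left(x \right)} - e^{- x} \cos{\left(x \right)}.
Matching coefficients of the independent functions:
  [t \sqrt{t^{2} + 1}]:  2 B = 6
  [e^{- x} \sin{\left(x \right)}]:  C = 1
  [e^{- x} \cos{\left(x \right)}]:  - C = -1
  [\sqrt{2} e^{t} \cos{\left(t + \frac{\pi}{4} \right)}]:  A = -3
Solving: A = -3, B = 3, C = 1.
Check against the point condition:
  u(0, 0) = -2  ⟹  A + C = -2  ✓
Hence u(x, t) = 3 t^{2} x + \cos{\left(x \right)} - 3 \sqrt{2} \cos{\left(t + \frac{\pi}{4} \right)}.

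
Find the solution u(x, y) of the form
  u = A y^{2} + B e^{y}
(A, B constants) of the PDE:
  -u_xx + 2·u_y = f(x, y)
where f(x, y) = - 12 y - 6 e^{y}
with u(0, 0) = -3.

Substitute the ansatz u = A y^{2} + B e^{y} into the left-hand side.
Derivatives of the ansatz:
  u_xx = 0
  u_y = 2 A y + B e^{y}
Term by term:
  -u_xx = 0
  2·u_y = 4 A y + 2 B e^{y}
So the left-hand side equals
  4 A y + 2 B e^{y}
This must equal f(x, y) = - 12 y - 6 e^{y} identically.
Matching coefficients of the independent functions:
  [y]:  4 A = -12
  [e^{y}]:  2 B = -6
Solving: A = -3, B = -3.
Check against the point condition:
  u(0, 0) = -3  ⟹  B = -3  ✓
Hence u(x, y) = - 3 y^{2} - 3 e^{y}.

Answer: u(x, y) = - 3 y^{2} - 3 e^{y}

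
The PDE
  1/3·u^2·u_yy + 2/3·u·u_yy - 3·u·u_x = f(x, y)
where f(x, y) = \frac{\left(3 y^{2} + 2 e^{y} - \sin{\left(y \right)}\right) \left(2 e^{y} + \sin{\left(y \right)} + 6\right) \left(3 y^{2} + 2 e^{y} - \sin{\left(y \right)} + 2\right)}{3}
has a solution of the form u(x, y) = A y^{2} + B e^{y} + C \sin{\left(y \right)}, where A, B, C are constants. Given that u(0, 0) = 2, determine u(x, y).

Substitute the ansatz u = A y^{2} + B e^{y} + C \sin{\left(y \right)} into the left-hand side.
Derivatives of the ansatz:
  u_yy = 2 A + B e^{y} - C \sin{\left(y \right)}
  u_x = 0
Term by term:
  1/3·u^2·u_yy = \frac{2 A^{3} y^{4}}{3} + \frac{A^{2} B y^{4} e^{y}}{3} + \frac{4 A^{2} B y^{2} e^{y}}{3} - \frac{A^{2} C y^{4} \sin{\left(y \right)}}{3} + \frac{4 A^{2} C y^{2} \sin{\left(y \right)}}{3} + \frac{2 A B^{2} y^{2} e^{2 y}}{3} + \frac{2 A B^{2} e^{2 y}}{3} + \frac{4 A B C e^{y} \sin{\left(y \right)}}{3} - \frac{2 A C^{2} y^{2} \sin^{2}{\left(y \right)}}{3} + \frac{2 A C^{2} \sin^{2}{\left(y \right)}}{3} + \frac{B^{3} e^{3 y}}{3} + \frac{B^{2} C e^{2 y} \sin{\left(y \right)}}{3} - \frac{B C^{2} e^{y} \sin^{2}{\left(y \right)}}{3} - \frac{C^{3} \sin^{3}{\left(y \right)}}{3}
  2/3·u·u_yy = \frac{4 A^{2} y^{2}}{3} + \frac{2 A B y^{2} e^{y}}{3} + \frac{4 A B e^{y}}{3} - \frac{2 A C y^{2} \sin{\left(y \right)}}{3} + \frac{4 A C \sin{\left(y \right)}}{3} + \frac{2 B^{2} e^{2 y}}{3} - \frac{2 C^{2} \sin^{2}{\left(y \right)}}{3}
  -3·u·u_x = 0
So the left-hand side equals
  \frac{2 A^{3} y^{4}}{3} + \frac{A^{2} B y^{4} e^{y}}{3} + \frac{4 A^{2} B y^{2} e^{y}}{3} - \frac{A^{2} C y^{4} \sin{\left(y \right)}}{3} + \frac{4 A^{2} C y^{2} \sin{\left(y \right)}}{3} + \frac{4 A^{2} y^{2}}{3} + \frac{2 A B^{2} y^{2} e^{2 y}}{3} + \frac{2 A B^{2} e^{2 y}}{3} + \frac{4 A B C e^{y} \sin{\left(y \right)}}{3} + \frac{2 A B y^{2} e^{y}}{3} + \frac{4 A B e^{y}}{3} - \frac{2 A C^{2} y^{2} \sin^{2}{\left(y \right)}}{3} + \frac{2 A C^{2} \sin^{2}{\left(y \right)}}{3} - \frac{2 A C y^{2} \sin{\left(y \right)}}{3} + \frac{4 A C \sin{\left(y \right)}}{3} + \frac{B^{3} e^{3 y}}{3} + \frac{B^{2} C e^{2 y} \sin{\left(y \right)}}{3} + \frac{2 B^{2} e^{2 y}}{3} - \frac{B C^{2} e^{y} \sin^{2}{\left(y \right)}}{3} - \frac{C^{3} \sin^{3}{\left(y \right)}}{3} - \frac{2 C^{2} \sin^{2}{\left(y \right)}}{3}
This must equal f(x, y) identically; expanded, f = 6 y^{4} e^{y} + 3 y^{4} \sin{\left(y \right)} + 18 y^{4} + 8 y^{2} e^{2 y} + 28 y^{2} e^{y} - 2 y^{2} \sin^{2}{\left(y \right)} - 10 y^{2} \sin{\left(y \right)} + 12 y^{2} + \frac{8 e^{3 y}}{3} - \frac{4 e^{2 y} \sin{\left(y \right)}}{3} + \frac{32 e^{2 y}}{3} - \frac{2 e^{y} \sin^{2}{\left(y \right)}}{3} - 8 e^{y} \sin{\left(y \right)} + 8 e^{y} + \frac{\sin^{3}{\left(y \right)}}{3} + \frac{4 \sin^{2}{\left(y \right)}}{3} - 4 \sin{\left(y \right)}.
Matching coefficients of the independent functions:
(each divided by its leading coefficient; functions giving the same equation are listed together)
  [y^{2}]:  A^{2} - 9 = 0
  [y^{4}]:  A^{3} - 27 = 0
  [y^{2} e^{y}]:  A^{2} B + \frac{A B}{2} - 21 = 0
  [y^{2} e^{2 y}]:  A B^{2} - 12 = 0
  [y^{2} \sin{\left(y \right)}]:  A^{2} C - \frac{A C}{2} + \frac{15}{2} = 0
  [y^{2} \sin^{2}{\left(y \right)}]:  A C^{2} - 3 = 0
  [y^{4} e^{y}]:  A^{2} B - 18 = 0
  [y^{4} \sin{\left(y \right)}]:  A^{2} C + 9 = 0
  [e^{y} \sin{\left(y \right)}]:  A B C + 6 = 0
  [e^{y} \sin^{2}{\left(y \right)}]:  B C^{2} - 2 = 0
  [e^{2 y} \sin{\left(y \right)}]:  B^{2} C + 4 = 0
  [e^{y}]:  A B - 6 = 0
  [e^{2 y}]:  A B^{2} + B^{2} - 16 = 0
  [e^{3 y}]:  B^{3} - 8 = 0
  [\sin{\left(y \right)}]:  A C + 3 = 0
  [\sin^{2}{\left(y \right)}]:  A C^{2} - C^{2} - 2 = 0
  [\sin^{3}{\left(y \right)}]:  C^{3} + 1 = 0
Solving: A = 3, B = 2, C = -1.
Check against the point condition:
  u(0, 0) = 2  ⟹  B = 2  ✓
Hence u(x, y) = 3 y^{2} + 2 e^{y} - \sin{\left(y \right)}.

Answer: u(x, y) = 3 y^{2} + 2 e^{y} - \sin{\left(y \right)}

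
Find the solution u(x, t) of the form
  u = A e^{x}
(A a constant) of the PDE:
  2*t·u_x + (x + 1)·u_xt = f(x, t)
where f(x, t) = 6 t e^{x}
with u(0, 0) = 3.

Substitute the ansatz u = A e^{x} into the left-hand side.
Derivatives of the ansatz:
  u_x = A e^{x}
  u_xt = 0
Term by term:
  2*t·u_x = 2 A t e^{x}
  (x + 1)·u_xt = 0
So the left-hand side equals
  2 A t e^{x}
This must equal f(x, t) = 6 t e^{x} identically.
Matching coefficients of the independent functions:
  [t e^{x}]:  2 A = 6
Solving: A = 3.
Check against the point condition:
  u(0, 0) = 3  ⟹  A = 3  ✓
Hence u(x, t) = 3 e^{x}.

Answer: u(x, t) = 3 e^{x}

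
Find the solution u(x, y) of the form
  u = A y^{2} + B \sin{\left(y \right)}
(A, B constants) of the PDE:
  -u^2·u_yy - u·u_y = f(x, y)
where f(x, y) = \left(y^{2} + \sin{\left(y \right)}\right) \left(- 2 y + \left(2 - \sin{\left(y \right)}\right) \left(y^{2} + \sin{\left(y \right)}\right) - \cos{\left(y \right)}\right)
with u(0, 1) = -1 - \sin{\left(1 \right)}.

Substitute the ansatz u = A y^{2} + B \sin{\left(y \right)} into the left-hand side.
Derivatives of the ansatz:
  u_yy = 2 A - B \sin{\left(y \right)}
  u_y = 2 A y + B \cos{\left(y \right)}
Term by term:
  -u^2·u_yy = - 2 A^{3} y^{4} + A^{2} B y^{4} \sin{\left(y \right)} - 4 A^{2} B y^{2} \sin{\left(y \right)} + 2 A B^{2} y^{2} \sin^{2}{\left(y \right)} - 2 A B^{2} \sin^{2}{\left(y \right)} + B^{3} \sin^{3}{\left(y \right)}
  -u·u_y = - 2 A^{2} y^{3} - A B y^{2} \cos{\left(y \right)} - 2 A B y \sin{\left(y \right)} - B^{2} \sin{\left(y \right)} \cos{\left(y \right)}
So the left-hand side equals
  - 2 A^{3} y^{4} + A^{2} B y^{4} \sin{\left(y \right)} - 4 A^{2} B y^{2} \sin{\left(y \right)} - 2 A^{2} y^{3} + 2 A B^{2} y^{2} \sin^{2}{\left(y \right)} - 2 A B^{2} \sin^{2}{\left(y \right)} - A B y^{2} \cos{\left(y \right)} - 2 A B y \sin{\left(y \right)} + B^{3} \sin^{3}{\left(y \right)} - B^{2} \sin{\left(y \right)} \cos{\left(y \right)}
This must equal f(x, y) identically; expanded, f = - y^{4} \sin{\left(y \right)} + 2 y^{4} - 2 y^{3} - 2 y^{2} \sin^{2}{\left(y \right)} + 4 y^{2} \sin{\left(y \right)} - y^{2} \cos{\left(y \right)} - 2 y \sin{\left(y \right)} - \sin^{3}{\left(y \right)} + 2 \sin^{2}{\left(y \right)} - \sin{\left(y \right)} \cos{\left(y \right)}.
Matching coefficients of the independent functions:
  [y^{3}]:  - 2 A^{2} = -2
  [y^{4}]:  - 2 A^{3} = 2
  [y \sin{\left(y \right)}]:  - 2 A B = -2
  [y^{2} \sin{\left(y \right)}]:  - 4 A^{2} B = 4
  [y^{2} \sin^{2}{\left(y \right)}]:  2 A B^{2} = -2
  [y^{2} \cos{\left(y \right)}]:  - A B = -1
  [y^{4} \sin{\left(y \right)}]:  A^{2} B = -1
  [\sin{\left(y \right)} \cos{\left(y \right)}]:  - B^{2} = -1
  [\sin^{2}{\left(y \right)}]:  - 2 A B^{2} = 2
  [\sin^{3}{\left(y \right)}]:  B^{3} = -1
Solving: A = -1, B = -1.
Check against the point condition:
  u(0, 1) = -1 - \sin{\left(1 \right)}  ⟹  A + B \sin{\left(1 \right)} = -1 - \sin{\left(1 \right)}  ✓
Hence u(x, y) = - y^{2} - \sin{\left(y \right)}.

Answer: u(x, y) = - y^{2} - \sin{\left(y \right)}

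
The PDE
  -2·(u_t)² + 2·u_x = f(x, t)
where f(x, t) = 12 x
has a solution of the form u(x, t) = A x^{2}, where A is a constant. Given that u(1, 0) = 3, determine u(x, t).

Substitute the ansatz u = A x^{2} into the left-hand side.
Derivatives of the ansatz:
  u_t = 0
  u_x = 2 A x
Term by term:
  -2·(u_t)² = 0
  2·u_x = 4 A x
So the left-hand side equals
  4 A x
This must equal f(x, t) = 12 x identically.
Matching coefficients of the independent functions:
  [x]:  4 A = 12
Solving: A = 3.
Check against the point condition:
  u(1, 0) = 3  ⟹  A = 3  ✓
Hence u(x, t) = 3 x^{2}.

Answer: u(x, t) = 3 x^{2}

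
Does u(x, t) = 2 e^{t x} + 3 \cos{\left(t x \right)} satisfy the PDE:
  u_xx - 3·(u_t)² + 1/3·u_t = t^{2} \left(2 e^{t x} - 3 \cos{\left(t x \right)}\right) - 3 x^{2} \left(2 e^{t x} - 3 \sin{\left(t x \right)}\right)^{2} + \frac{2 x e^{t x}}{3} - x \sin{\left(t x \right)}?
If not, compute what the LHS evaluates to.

Evaluate each term of the left-hand side for u = 2 e^{t x} + 3 \cos{\left(t x \right)}.
Derivatives:
  u_xx = 2 t^{2} e^{t x} - 3 t^{2} \cos{\left(t x \right)}
  u_t = 2 x e^{t x} - 3 x \sin{\left(t x \right)}
Terms:
  u_xx = t^{2} \left(2 e^{t x} - 3 \cos{\left(t x \right)}\right)
  -3·(u_t)² = - 3 x^{2} \left(2 e^{t x} - 3 \sin{\left(t x \right)}\right)^{2}
  1/3·u_t = \frac{x \left(2 e^{t x} - 3 \sin{\left(t x \right)}\right)}{3}
Sum: LHS = t^{2} \left(2 e^{t x} - 3 \cos{\left(t x \right)}\right) - 3 x^{2} \left(2 e^{t x} - 3 \sin{\left(t x \right)}\right)^{2} + \frac{2 x e^{t x}}{3} - x \sin{\left(t x \right)}
This is exactly the given right-hand side, so u is a solution.

Answer: Yes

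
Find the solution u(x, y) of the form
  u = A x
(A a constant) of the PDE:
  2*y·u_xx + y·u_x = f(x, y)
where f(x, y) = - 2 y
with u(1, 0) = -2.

Answer: u(x, y) = - 2 x

Derivation:
Substitute the ansatz u = A x into the left-hand side.
Derivatives of the ansatz:
  u_xx = 0
  u_x = A
Term by term:
  2*y·u_xx = 0
  y·u_x = A y
So the left-hand side equals
  A y
This must equal f(x, y) = - 2 y identically.
Matching coefficients of the independent functions:
  [y]:  A = -2
Solving: A = -2.
Check against the point condition:
  u(1, 0) = -2  ⟹  A = -2  ✓
Hence u(x, y) = - 2 x.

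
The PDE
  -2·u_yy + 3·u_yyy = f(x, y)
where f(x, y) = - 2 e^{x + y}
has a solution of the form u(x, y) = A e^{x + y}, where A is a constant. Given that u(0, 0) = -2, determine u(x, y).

Substitute the ansatz u = A e^{x + y} into the left-hand side.
Derivatives of the ansatz:
  u_yy = A e^{x} e^{y}
  u_yyy = A e^{x} e^{y}
Term by term:
  -2·u_yy = - 2 A e^{x} e^{y}
  3·u_yyy = 3 A e^{x} e^{y}
So the left-hand side equals
  A e^{x} e^{y}
This must equal f(x, y) identically; expanded, f = - 2 e^{x} e^{y}.
Matching coefficients of the independent functions:
  [e^{x} e^{y}]:  A = -2
Solving: A = -2.
Check against the point condition:
  u(0, 0) = -2  ⟹  A = -2  ✓
Hence u(x, y) = - 2 e^{x + y}.

Answer: u(x, y) = - 2 e^{x + y}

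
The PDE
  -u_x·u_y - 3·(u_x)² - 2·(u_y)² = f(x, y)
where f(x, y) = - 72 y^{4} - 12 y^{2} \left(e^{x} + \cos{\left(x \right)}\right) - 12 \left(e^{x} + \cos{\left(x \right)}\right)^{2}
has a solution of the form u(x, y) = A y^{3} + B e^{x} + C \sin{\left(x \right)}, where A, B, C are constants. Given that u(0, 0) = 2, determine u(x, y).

Answer: u(x, y) = 2 y^{3} + 2 e^{x} + 2 \sin{\left(x \right)}

Derivation:
Substitute the ansatz u = A y^{3} + B e^{x} + C \sin{\left(x \right)} into the left-hand side.
Derivatives of the ansatz:
  u_x = B e^{x} + C \cos{\left(x \right)}
  u_y = 3 A y^{2}
Term by term:
  -u_x·u_y = - 3 A B y^{2} e^{x} - 3 A C y^{2} \cos{\left(x \right)}
  -3·(u_x)² = - 3 B^{2} e^{2 x} - 6 B C e^{x} \cos{\left(x \right)} - 3 C^{2} \cos^{2}{\left(x \right)}
  -2·(u_y)² = - 18 A^{2} y^{4}
So the left-hand side equals
  - 18 A^{2} y^{4} - 3 A B y^{2} e^{x} - 3 A C y^{2} \cos{\left(x \right)} - 3 B^{2} e^{2 x} - 6 B C e^{x} \cos{\left(x \right)} - 3 C^{2} \cos^{2}{\left(x \right)}
This must equal f(x, y) identically; expanded, f = - 72 y^{4} - 12 y^{2} e^{x} - 12 y^{2} \cos{\left(x \right)} - 12 e^{2 x} - 24 e^{x} \cos{\left(x \right)} - 12 \cos^{2}{\left(x \right)}.
Matching coefficients of the independent functions:
  [y^{4}]:  - 18 A^{2} = -72
  [y^{2} e^{x}]:  - 3 A B = -12
  [y^{2} \cos{\left(x \right)}]:  - 3 A C = -12
  [e^{x} \cos{\left(x \right)}]:  - 6 B C = -24
  [e^{2 x}]:  - 3 B^{2} = -12
  [\cos^{2}{\left(x \right)}]:  - 3 C^{2} = -12
These equations allow (A, B, C) = (-2, -2, -2) or (2, 2, 2).
Impose the point condition(s):
  u(0, 0) = 2  ⟹  B = 2
Only A = 2, B = 2, C = 2 satisfies everything.
Hence u(x, y) = 2 y^{3} + 2 e^{x} + 2 \sin{\left(x \right)}.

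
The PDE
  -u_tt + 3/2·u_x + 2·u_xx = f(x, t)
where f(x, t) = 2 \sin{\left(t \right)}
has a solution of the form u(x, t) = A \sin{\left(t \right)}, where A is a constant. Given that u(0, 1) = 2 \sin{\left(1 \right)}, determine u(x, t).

Answer: u(x, t) = 2 \sin{\left(t \right)}

Derivation:
Substitute the ansatz u = A \sin{\left(t \right)} into the left-hand side.
Derivatives of the ansatz:
  u_tt = - A \sin{\left(t \right)}
  u_x = 0
  u_xx = 0
Term by term:
  -u_tt = A \sin{\left(t \right)}
  3/2·u_x = 0
  2·u_xx = 0
So the left-hand side equals
  A \sin{\left(t \right)}
This must equal f(x, t) = 2 \sin{\left(t \right)} identically.
Matching coefficients of the independent functions:
  [\sin{\left(t \right)}]:  A = 2
Solving: A = 2.
Check against the point condition:
  u(0, 1) = 2 \sin{\left(1 \right)}  ⟹  A \sin{\left(1 \right)} = 2 \sin{\left(1 \right)}  ✓
Hence u(x, t) = 2 \sin{\left(t \right)}.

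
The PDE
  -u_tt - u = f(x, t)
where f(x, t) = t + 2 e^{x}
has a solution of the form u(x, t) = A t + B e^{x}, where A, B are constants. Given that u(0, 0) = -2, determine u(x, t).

Substitute the ansatz u = A t + B e^{x} into the left-hand side.
Derivatives of the ansatz:
  u_tt = 0
Term by term:
  -u_tt = 0
  -u = - A t - B e^{x}
So the left-hand side equals
  - A t - B e^{x}
This must equal f(x, t) = t + 2 e^{x} identically.
Matching coefficients of the independent functions:
  [t]:  - A = 1
  [e^{x}]:  - B = 2
Solving: A = -1, B = -2.
Check against the point condition:
  u(0, 0) = -2  ⟹  B = -2  ✓
Hence u(x, t) = - t - 2 e^{x}.

Answer: u(x, t) = - t - 2 e^{x}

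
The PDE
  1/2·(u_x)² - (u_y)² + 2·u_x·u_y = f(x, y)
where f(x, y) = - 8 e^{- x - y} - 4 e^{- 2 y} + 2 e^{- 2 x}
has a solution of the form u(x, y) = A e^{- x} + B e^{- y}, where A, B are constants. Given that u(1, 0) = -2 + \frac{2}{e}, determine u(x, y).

Answer: u(x, y) = - 2 e^{- y} + 2 e^{- x}

Derivation:
Substitute the ansatz u = A e^{- x} + B e^{- y} into the left-hand side.
Derivatives of the ansatz:
  u_x = - A e^{- x}
  u_y = - B e^{- y}
Term by term:
  1/2·(u_x)² = \frac{A^{2} e^{- 2 x}}{2}
  -(u_y)² = - B^{2} e^{- 2 y}
  2·u_x·u_y = 2 A B e^{- x} e^{- y}
So the left-hand side equals
  \frac{A^{2} e^{- 2 x}}{2} + 2 A B e^{- x} e^{- y} - B^{2} e^{- 2 y}
This must equal f(x, y) identically; expanded, f = - 4 e^{- 2 y} - 8 e^{- x} e^{- y} + 2 e^{- 2 x}.
Matching coefficients of the independent functions:
  [e^{- x} e^{- y}]:  2 A B = -8
  [e^{- 2 x}]:  \frac{A^{2}}{2} = 2
  [e^{- 2 y}]:  - B^{2} = -4
These equations allow (A, B) = (-2, 2) or (2, -2).
Impose the point condition(s):
  u(1, 0) = -2 + \frac{2}{e}  ⟹  \frac{A}{e} + B = -2 + \frac{2}{e}
Only A = 2, B = -2 satisfies everything.
Hence u(x, y) = - 2 e^{- y} + 2 e^{- x}.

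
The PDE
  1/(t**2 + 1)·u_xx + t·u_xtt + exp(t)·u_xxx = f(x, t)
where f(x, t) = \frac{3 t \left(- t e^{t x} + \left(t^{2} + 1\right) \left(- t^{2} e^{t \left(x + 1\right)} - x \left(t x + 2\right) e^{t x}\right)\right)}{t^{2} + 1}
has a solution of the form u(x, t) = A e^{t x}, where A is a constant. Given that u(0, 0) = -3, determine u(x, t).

Substitute the ansatz u = A e^{t x} into the left-hand side.
Derivatives of the ansatz:
  u_xx = A t^{2} e^{t x}
  u_xtt = A t x^{2} e^{t x} + 2 A x e^{t x}
  u_xxx = A t^{3} e^{t x}
Term by term:
  1/(t**2 + 1)·u_xx = \frac{A t^{2} e^{t x}}{t^{2} + 1}
  t·u_xtt = A t^{2} x^{2} e^{t x} + 2 A t x e^{t x}
  exp(t)·u_xxx = A t^{3} e^{t} e^{t x}
So the left-hand side equals
  A t^{3} e^{t} e^{t x} + A t^{2} x^{2} e^{t x} + \frac{A t^{2} e^{t x}}{t^{2} + 1} + 2 A t x e^{t x}
This must equal f(x, t) identically; expanded, f = - 3 t^{3} e^{t} e^{t x} - 3 t^{2} x^{2} e^{t x} - \frac{3 t^{2} e^{t x}}{t^{2} + 1} - 6 t x e^{t x}.
Matching coefficients of the independent functions:
  [t x e^{t x}]:  2 A = -6
  [t^{2} x^{2} e^{t x}, \frac{t^{2} e^{t x}}{t^{2} + 1}, t^{3} e^{t} e^{t x}]:  A = -3
Solving: A = -3.
Check against the point condition:
  u(0, 0) = -3  ⟹  A = -3  ✓
Hence u(x, t) = - 3 e^{t x}.

Answer: u(x, t) = - 3 e^{t x}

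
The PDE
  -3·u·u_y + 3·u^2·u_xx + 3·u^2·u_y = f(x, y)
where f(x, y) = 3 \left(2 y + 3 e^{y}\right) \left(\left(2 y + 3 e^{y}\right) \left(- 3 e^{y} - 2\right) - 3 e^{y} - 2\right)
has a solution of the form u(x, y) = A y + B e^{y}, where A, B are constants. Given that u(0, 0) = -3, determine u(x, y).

Substitute the ansatz u = A y + B e^{y} into the left-hand side.
Derivatives of the ansatz:
  u_y = A + B e^{y}
  u_xx = 0
Term by term:
  -3·u·u_y = - 3 A^{2} y - 3 A B y e^{y} - 3 A B e^{y} - 3 B^{2} e^{2 y}
  3·u^2·u_xx = 0
  3·u^2·u_y = 3 A^{3} y^{2} + 3 A^{2} B y^{2} e^{y} + 6 A^{2} B y e^{y} + 6 A B^{2} y e^{2 y} + 3 A B^{2} e^{2 y} + 3 B^{3} e^{3 y}
So the left-hand side equals
  3 A^{3} y^{2} + 3 A^{2} B y^{2} e^{y} + 6 A^{2} B y e^{y} - 3 A^{2} y + 6 A B^{2} y e^{2 y} + 3 A B^{2} e^{2 y} - 3 A B y e^{y} - 3 A B e^{y} + 3 B^{3} e^{3 y} - 3 B^{2} e^{2 y}
This must equal f(x, y) identically; expanded, f = - 36 y^{2} e^{y} - 24 y^{2} - 108 y e^{2 y} - 90 y e^{y} - 12 y - 81 e^{3 y} - 81 e^{2 y} - 18 e^{y}.
Matching coefficients of the independent functions:
  [y]:  - 3 A^{2} = -12
  [y^{2}]:  3 A^{3} = -24
  [y e^{y}]:  6 A^{2} B - 3 A B = -90
  [y e^{2 y}]:  6 A B^{2} = -108
  [y^{2} e^{y}]:  3 A^{2} B = -36
  [e^{y}]:  - 3 A B = -18
  [e^{2 y}]:  3 A B^{2} - 3 B^{2} = -81
  [e^{3 y}]:  3 B^{3} = -81
Solving: A = -2, B = -3.
Check against the point condition:
  u(0, 0) = -3  ⟹  B = -3  ✓
Hence u(x, y) = - 2 y - 3 e^{y}.

Answer: u(x, y) = - 2 y - 3 e^{y}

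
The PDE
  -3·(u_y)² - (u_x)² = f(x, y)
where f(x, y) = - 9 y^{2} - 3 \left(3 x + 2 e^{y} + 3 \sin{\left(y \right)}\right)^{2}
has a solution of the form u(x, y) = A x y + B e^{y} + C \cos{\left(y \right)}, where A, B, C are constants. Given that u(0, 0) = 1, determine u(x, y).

Substitute the ansatz u = A x y + B e^{y} + C \cos{\left(y \right)} into the left-hand side.
Derivatives of the ansatz:
  u_y = A x + B e^{y} - C \sin{\left(y \right)}
  u_x = A y
Term by term:
  -3·(u_y)² = - 3 A^{2} x^{2} - 6 A B x e^{y} + 6 A C x \sin{\left(y \right)} - 3 B^{2} e^{2 y} + 6 B C e^{y} \sin{\left(y \right)} - 3 C^{2} \sin^{2}{\left(y \right)}
  -(u_x)² = - A^{2} y^{2}
So the left-hand side equals
  - 3 A^{2} x^{2} - A^{2} y^{2} - 6 A B x e^{y} + 6 A C x \sin{\left(y \right)} - 3 B^{2} e^{2 y} + 6 B C e^{y} \sin{\left(y \right)} - 3 C^{2} \sin^{2}{\left(y \right)}
This must equal f(x, y) identically; expanded, f = - 27 x^{2} - 36 x e^{y} - 54 x \sin{\left(y \right)} - 9 y^{2} - 12 e^{2 y} - 36 e^{y} \sin{\left(y \right)} - 27 \sin^{2}{\left(y \right)}.
Matching coefficients of the independent functions:
  [x^{2}]:  - 3 A^{2} = -27
  [y^{2}]:  - A^{2} = -9
  [x e^{y}]:  - 6 A B = -36
  [x \sin{\left(y \right)}]:  6 A C = -54
  [e^{y} \sin{\left(y \right)}]:  6 B C = -36
  [e^{2 y}]:  - 3 B^{2} = -12
  [\sin^{2}{\left(y \right)}]:  - 3 C^{2} = -27
These equations allow (A, B, C) = (-3, -2, 3) or (3, 2, -3).
Impose the point condition(s):
  u(0, 0) = 1  ⟹  B + C = 1
Only A = -3, B = -2, C = 3 satisfies everything.
Hence u(x, y) = - 3 x y - 2 e^{y} + 3 \cos{\left(y \right)}.

Answer: u(x, y) = - 3 x y - 2 e^{y} + 3 \cos{\left(y \right)}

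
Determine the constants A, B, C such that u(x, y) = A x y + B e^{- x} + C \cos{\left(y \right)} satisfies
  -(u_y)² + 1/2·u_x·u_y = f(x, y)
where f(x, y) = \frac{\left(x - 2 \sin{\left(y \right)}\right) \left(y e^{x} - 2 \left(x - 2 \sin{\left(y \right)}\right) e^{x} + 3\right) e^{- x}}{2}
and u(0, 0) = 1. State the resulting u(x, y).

Substitute the ansatz u = A x y + B e^{- x} + C \cos{\left(y \right)} into the left-hand side.
Derivatives of the ansatz:
  u_y = A x - C \sin{\left(y \right)}
  u_x = A y - B e^{- x}
Term by term:
  -(u_y)² = - A^{2} x^{2} + 2 A C x \sin{\left(y \right)} - C^{2} \sin^{2}{\left(y \right)}
  1/2·u_x·u_y = \frac{A^{2} x y}{2} - \frac{A B x e^{- x}}{2} - \frac{A C y \sin{\left(y \right)}}{2} + \frac{B C e^{- x} \sin{\left(y \right)}}{2}
So the left-hand side equals
  - A^{2} x^{2} + \frac{A^{2} x y}{2} - \frac{A B x e^{- x}}{2} + 2 A C x \sin{\left(y \right)} - \frac{A C y \sin{\left(y \right)}}{2} + \frac{B C e^{- x} \sin{\left(y \right)}}{2} - C^{2} \sin^{2}{\left(y \right)}
This must equal f(x, y) identically; expanded, f = - x^{2} + \frac{x y}{2} + 4 x \sin{\left(y \right)} + \frac{3 x e^{- x}}{2} - y \sin{\left(y \right)} - 4 \sin^{2}{\left(y \right)} - 3 e^{- x} \sin{\left(y \right)}.
Matching coefficients of the independent functions:
  [x^{2}]:  - A^{2} = -1
  [x y]:  \frac{A^{2}}{2} = \frac{1}{2}
  [x e^{- x}]:  - \frac{A B}{2} = \frac{3}{2}
  [x \sin{\left(y \right)}]:  2 A C = 4
  [y \sin{\left(y \right)}]:  - \frac{A C}{2} = -1
  [e^{- x} \sin{\left(y \right)}]:  \frac{B C}{2} = -3
  [\sin^{2}{\left(y \right)}]:  - C^{2} = -4
These equations allow (A, B, C) = (-1, 3, -2) or (1, -3, 2).
Impose the point condition(s):
  u(0, 0) = 1  ⟹  B + C = 1
Only A = -1, B = 3, C = -2 satisfies everything.
Hence u(x, y) = - x y - 2 \cos{\left(y \right)} + 3 e^{- x}.

Answer: u(x, y) = - x y - 2 \cos{\left(y \right)} + 3 e^{- x}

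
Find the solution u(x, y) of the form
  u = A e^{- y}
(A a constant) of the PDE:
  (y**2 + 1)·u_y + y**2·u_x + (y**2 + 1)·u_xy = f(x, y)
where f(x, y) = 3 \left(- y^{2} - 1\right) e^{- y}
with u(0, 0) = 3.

Substitute the ansatz u = A e^{- y} into the left-hand side.
Derivatives of the ansatz:
  u_y = - A e^{- y}
  u_x = 0
  u_xy = 0
Term by term:
  (y**2 + 1)·u_y = - A y^{2} e^{- y} - A e^{- y}
  y**2·u_x = 0
  (y**2 + 1)·u_xy = 0
So the left-hand side equals
  - A y^{2} e^{- y} - A e^{- y}
This must equal f(x, y) identically; expanded, f = - 3 y^{2} e^{- y} - 3 e^{- y}.
Matching coefficients of the independent functions:
  [y^{2} e^{- y}, e^{- y}]:  - A = -3
Solving: A = 3.
Check against the point condition:
  u(0, 0) = 3  ⟹  A = 3  ✓
Hence u(x, y) = 3 e^{- y}.

Answer: u(x, y) = 3 e^{- y}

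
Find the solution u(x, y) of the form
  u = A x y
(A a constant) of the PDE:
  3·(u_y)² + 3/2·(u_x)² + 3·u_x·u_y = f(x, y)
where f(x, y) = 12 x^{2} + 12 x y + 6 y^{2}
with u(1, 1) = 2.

Substitute the ansatz u = A x y into the left-hand side.
Derivatives of the ansatz:
  u_y = A x
  u_x = A y
Term by term:
  3·(u_y)² = 3 A^{2} x^{2}
  3/2·(u_x)² = \frac{3 A^{2} y^{2}}{2}
  3·u_x·u_y = 3 A^{2} x y
So the left-hand side equals
  3 A^{2} x^{2} + 3 A^{2} x y + \frac{3 A^{2} y^{2}}{2}
This must equal f(x, y) = 12 x^{2} + 12 x y + 6 y^{2} identically.
Matching coefficients of the independent functions:
  [x^{2}, x y]:  3 A^{2} = 12
  [y^{2}]:  \frac{3 A^{2}}{2} = 6
These equations allow (A) = (-2) or (2).
Impose the point condition(s):
  u(1, 1) = 2  ⟹  A = 2
Only A = 2 satisfies everything.
Hence u(x, y) = 2 x y.

Answer: u(x, y) = 2 x y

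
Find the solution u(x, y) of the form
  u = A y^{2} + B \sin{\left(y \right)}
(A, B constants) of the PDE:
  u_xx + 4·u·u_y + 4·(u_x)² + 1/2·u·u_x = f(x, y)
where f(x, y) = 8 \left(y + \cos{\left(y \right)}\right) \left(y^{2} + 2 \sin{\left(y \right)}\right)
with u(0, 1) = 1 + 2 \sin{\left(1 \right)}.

Substitute the ansatz u = A y^{2} + B \sin{\left(y \right)} into the left-hand side.
Derivatives of the ansatz:
  u_xx = 0
  u_y = 2 A y + B \cos{\left(y \right)}
  u_x = 0
Term by term:
  u_xx = 0
  4·u·u_y = 8 A^{2} y^{3} + 4 A B y^{2} \cos{\left(y \right)} + 8 A B y \sin{\left(y \right)} + 4 B^{2} \sin{\left(y \right)} \cos{\left(y \right)}
  4·(u_x)² = 0
  1/2·u·u_x = 0
So the left-hand side equals
  8 A^{2} y^{3} + 4 A B y^{2} \cos{\left(y \right)} + 8 A B y \sin{\left(y \right)} + 4 B^{2} \sin{\left(y \right)} \cos{\left(y \right)}
This must equal f(x, y) identically; expanded, f = 8 y^{3} + 8 y^{2} \cos{\left(y \right)} + 16 y \sin{\left(y \right)} + 16 \sin{\left(y \right)} \cos{\left(y \right)}.
Matching coefficients of the independent functions:
  [y^{3}]:  8 A^{2} = 8
  [y \sin{\left(y \right)}]:  8 A B = 16
  [y^{2} \cos{\left(y \right)}]:  4 A B = 8
  [\sin{\left(y \right)} \cos{\left(y \right)}]:  4 B^{2} = 16
These equations allow (A, B) = (-1, -2) or (1, 2).
Impose the point condition(s):
  u(0, 1) = 1 + 2 \sin{\left(1 \right)}  ⟹  A + B \sin{\left(1 \right)} = 1 + 2 \sin{\left(1 \right)}
Only A = 1, B = 2 satisfies everything.
Hence u(x, y) = y^{2} + 2 \sin{\left(y \right)}.

Answer: u(x, y) = y^{2} + 2 \sin{\left(y \right)}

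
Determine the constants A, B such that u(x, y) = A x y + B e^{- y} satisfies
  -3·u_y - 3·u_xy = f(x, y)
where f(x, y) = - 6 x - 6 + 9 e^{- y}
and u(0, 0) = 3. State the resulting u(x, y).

Substitute the ansatz u = A x y + B e^{- y} into the left-hand side.
Derivatives of the ansatz:
  u_y = A x - B e^{- y}
  u_xy = A
Term by term:
  -3·u_y = - 3 A x + 3 B e^{- y}
  -3·u_xy = - 3 A
So the left-hand side equals
  - 3 A x - 3 A + 3 B e^{- y}
This must equal f(x, y) = - 6 x - 6 + 9 e^{- y} identically.
Matching coefficients of the independent functions:
  [constant term, x]:  - 3 A = -6
  [e^{- y}]:  3 B = 9
Solving: A = 2, B = 3.
Check against the point condition:
  u(0, 0) = 3  ⟹  B = 3  ✓
Hence u(x, y) = 2 x y + 3 e^{- y}.

Answer: u(x, y) = 2 x y + 3 e^{- y}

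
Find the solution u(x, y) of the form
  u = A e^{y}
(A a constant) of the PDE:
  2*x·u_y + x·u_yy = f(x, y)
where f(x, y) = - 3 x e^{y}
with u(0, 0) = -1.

Answer: u(x, y) = - e^{y}

Derivation:
Substitute the ansatz u = A e^{y} into the left-hand side.
Derivatives of the ansatz:
  u_y = A e^{y}
  u_yy = A e^{y}
Term by term:
  2*x·u_y = 2 A x e^{y}
  x·u_yy = A x e^{y}
So the left-hand side equals
  3 A x e^{y}
This must equal f(x, y) = - 3 x e^{y} identically.
Matching coefficients of the independent functions:
  [x e^{y}]:  3 A = -3
Solving: A = -1.
Check against the point condition:
  u(0, 0) = -1  ⟹  A = -1  ✓
Hence u(x, y) = - e^{y}.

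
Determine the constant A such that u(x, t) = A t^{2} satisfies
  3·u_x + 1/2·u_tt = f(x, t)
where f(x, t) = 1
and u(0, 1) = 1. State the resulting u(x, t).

Substitute the ansatz u = A t^{2} into the left-hand side.
Derivatives of the ansatz:
  u_x = 0
  u_tt = 2 A
Term by term:
  3·u_x = 0
  1/2·u_tt = A
So the left-hand side equals
  A
This must equal f(x, t) = 1 identically.
Matching coefficients of the independent functions:
  [constant term]:  A = 1
Solving: A = 1.
Check against the point condition:
  u(0, 1) = 1  ⟹  A = 1  ✓
Hence u(x, t) = t^{2}.

Answer: u(x, t) = t^{2}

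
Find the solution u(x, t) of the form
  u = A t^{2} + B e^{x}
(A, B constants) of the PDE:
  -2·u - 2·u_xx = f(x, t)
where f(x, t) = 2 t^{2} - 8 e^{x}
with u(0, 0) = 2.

Answer: u(x, t) = - t^{2} + 2 e^{x}

Derivation:
Substitute the ansatz u = A t^{2} + B e^{x} into the left-hand side.
Derivatives of the ansatz:
  u_xx = B e^{x}
Term by term:
  -2·u = - 2 A t^{2} - 2 B e^{x}
  -2·u_xx = - 2 B e^{x}
So the left-hand side equals
  - 2 A t^{2} - 4 B e^{x}
This must equal f(x, t) = 2 t^{2} - 8 e^{x} identically.
Matching coefficients of the independent functions:
  [t^{2}]:  - 2 A = 2
  [e^{x}]:  - 4 B = -8
Solving: A = -1, B = 2.
Check against the point condition:
  u(0, 0) = 2  ⟹  B = 2  ✓
Hence u(x, t) = - t^{2} + 2 e^{x}.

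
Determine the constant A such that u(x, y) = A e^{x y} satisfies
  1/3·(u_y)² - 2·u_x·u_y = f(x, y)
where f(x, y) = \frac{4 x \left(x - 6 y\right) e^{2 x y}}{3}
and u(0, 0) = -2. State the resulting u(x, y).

Substitute the ansatz u = A e^{x y} into the left-hand side.
Derivatives of the ansatz:
  u_y = A x e^{x y}
  u_x = A y e^{x y}
Term by term:
  1/3·(u_y)² = \frac{A^{2} x^{2} e^{2 x y}}{3}
  -2·u_x·u_y = - 2 A^{2} x y e^{2 x y}
So the left-hand side equals
  \frac{A^{2} x^{2} e^{2 x y}}{3} - 2 A^{2} x y e^{2 x y}
This must equal f(x, y) identically; expanded, f = \frac{4 x^{2} e^{2 x y}}{3} - 8 x y e^{2 x y}.
Matching coefficients of the independent functions:
  [x^{2} e^{2 x y}]:  \frac{A^{2}}{3} = \frac{4}{3}
  [x y e^{2 x y}]:  - 2 A^{2} = -8
These equations allow (A) = (-2) or (2).
Impose the point condition(s):
  u(0, 0) = -2  ⟹  A = -2
Only A = -2 satisfies everything.
Hence u(x, y) = - 2 e^{x y}.

Answer: u(x, y) = - 2 e^{x y}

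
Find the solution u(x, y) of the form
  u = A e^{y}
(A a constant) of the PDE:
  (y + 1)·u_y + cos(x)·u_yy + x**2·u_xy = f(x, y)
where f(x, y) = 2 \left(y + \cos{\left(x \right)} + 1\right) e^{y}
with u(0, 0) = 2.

Substitute the ansatz u = A e^{y} into the left-hand side.
Derivatives of the ansatz:
  u_y = A e^{y}
  u_yy = A e^{y}
  u_xy = 0
Term by term:
  (y + 1)·u_y = A y e^{y} + A e^{y}
  cos(x)·u_yy = A e^{y} \cos{\left(x \right)}
  x**2·u_xy = 0
So the left-hand side equals
  A y e^{y} + A e^{y} \cos{\left(x \right)} + A e^{y}
This must equal f(x, y) identically; expanded, f = 2 y e^{y} + 2 e^{y} \cos{\left(x \right)} + 2 e^{y}.
Matching coefficients of the independent functions:
  [y e^{y}, e^{y} \cos{\left(x \right)}, e^{y}]:  A = 2
Solving: A = 2.
Check against the point condition:
  u(0, 0) = 2  ⟹  A = 2  ✓
Hence u(x, y) = 2 e^{y}.

Answer: u(x, y) = 2 e^{y}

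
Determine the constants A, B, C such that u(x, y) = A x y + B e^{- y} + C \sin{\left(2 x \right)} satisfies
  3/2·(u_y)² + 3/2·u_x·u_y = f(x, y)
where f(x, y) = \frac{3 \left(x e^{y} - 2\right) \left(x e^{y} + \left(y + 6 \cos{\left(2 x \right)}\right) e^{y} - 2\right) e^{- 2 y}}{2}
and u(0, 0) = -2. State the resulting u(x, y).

Substitute the ansatz u = A x y + B e^{- y} + C \sin{\left(2 x \right)} into the left-hand side.
Derivatives of the ansatz:
  u_y = A x - B e^{- y}
  u_x = A y + 2 C \cos{\left(2 x \right)}
Term by term:
  3/2·(u_y)² = \frac{3 A^{2} x^{2}}{2} - 3 A B x e^{- y} + \frac{3 B^{2} e^{- 2 y}}{2}
  3/2·u_x·u_y = \frac{3 A^{2} x y}{2} - \frac{3 A B y e^{- y}}{2} + 3 A C x \cos{\left(2 x \right)} - 3 B C e^{- y} \cos{\left(2 x \right)}
So the left-hand side equals
  \frac{3 A^{2} x^{2}}{2} + \frac{3 A^{2} x y}{2} - 3 A B x e^{- y} - \frac{3 A B y e^{- y}}{2} + 3 A C x \cos{\left(2 x \right)} + \frac{3 B^{2} e^{- 2 y}}{2} - 3 B C e^{- y} \cos{\left(2 x \right)}
This must equal f(x, y) identically; expanded, f = \frac{3 x^{2}}{2} + \frac{3 x y}{2} + 9 x \cos{\left(2 x \right)} - 6 x e^{- y} - 3 y e^{- y} - 18 e^{- y} \cos{\left(2 x \right)} + 6 e^{- 2 y}.
Matching coefficients of the independent functions:
  [x^{2}, x y]:  \frac{3 A^{2}}{2} = \frac{3}{2}
  [x e^{- y}]:  - 3 A B = -6
  [x \cos{\left(2 x \right)}]:  3 A C = 9
  [y e^{- y}]:  - \frac{3 A B}{2} = -3
  [e^{- y} \cos{\left(2 x \right)}]:  - 3 B C = -18
  [e^{- 2 y}]:  \frac{3 B^{2}}{2} = 6
These equations allow (A, B, C) = (-1, -2, -3) or (1, 2, 3).
Impose the point condition(s):
  u(0, 0) = -2  ⟹  B = -2
Only A = -1, B = -2, C = -3 satisfies everything.
Hence u(x, y) = - x y - 3 \sin{\left(2 x \right)} - 2 e^{- y}.

Answer: u(x, y) = - x y - 3 \sin{\left(2 x \right)} - 2 e^{- y}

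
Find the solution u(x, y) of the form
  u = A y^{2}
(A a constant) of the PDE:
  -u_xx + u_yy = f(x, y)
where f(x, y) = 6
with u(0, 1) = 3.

Substitute the ansatz u = A y^{2} into the left-hand side.
Derivatives of the ansatz:
  u_xx = 0
  u_yy = 2 A
Term by term:
  -u_xx = 0
  u_yy = 2 A
So the left-hand side equals
  2 A
This must equal f(x, y) = 6 identically.
Matching coefficients of the independent functions:
  [constant term]:  2 A = 6
Solving: A = 3.
Check against the point condition:
  u(0, 1) = 3  ⟹  A = 3  ✓
Hence u(x, y) = 3 y^{2}.

Answer: u(x, y) = 3 y^{2}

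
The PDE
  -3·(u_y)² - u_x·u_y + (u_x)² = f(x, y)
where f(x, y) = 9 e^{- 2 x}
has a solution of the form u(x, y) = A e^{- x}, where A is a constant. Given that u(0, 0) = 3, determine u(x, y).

Substitute the ansatz u = A e^{- x} into the left-hand side.
Derivatives of the ansatz:
  u_y = 0
  u_x = - A e^{- x}
Term by term:
  -3·(u_y)² = 0
  -u_x·u_y = 0
  (u_x)² = A^{2} e^{- 2 x}
So the left-hand side equals
  A^{2} e^{- 2 x}
This must equal f(x, y) = 9 e^{- 2 x} identically.
Matching coefficients of the independent functions:
  [e^{- 2 x}]:  A^{2} = 9
These equations allow (A) = (-3) or (3).
Impose the point condition(s):
  u(0, 0) = 3  ⟹  A = 3
Only A = 3 satisfies everything.
Hence u(x, y) = 3 e^{- x}.

Answer: u(x, y) = 3 e^{- x}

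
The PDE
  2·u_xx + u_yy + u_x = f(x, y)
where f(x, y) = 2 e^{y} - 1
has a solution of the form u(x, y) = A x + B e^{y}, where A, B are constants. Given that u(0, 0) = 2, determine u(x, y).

Answer: u(x, y) = - x + 2 e^{y}

Derivation:
Substitute the ansatz u = A x + B e^{y} into the left-hand side.
Derivatives of the ansatz:
  u_xx = 0
  u_yy = B e^{y}
  u_x = A
Term by term:
  2·u_xx = 0
  u_yy = B e^{y}
  u_x = A
So the left-hand side equals
  A + B e^{y}
This must equal f(x, y) = 2 e^{y} - 1 identically.
Matching coefficients of the independent functions:
  [constant term]:  A = -1
  [e^{y}]:  B = 2
Solving: A = -1, B = 2.
Check against the point condition:
  u(0, 0) = 2  ⟹  B = 2  ✓
Hence u(x, y) = - x + 2 e^{y}.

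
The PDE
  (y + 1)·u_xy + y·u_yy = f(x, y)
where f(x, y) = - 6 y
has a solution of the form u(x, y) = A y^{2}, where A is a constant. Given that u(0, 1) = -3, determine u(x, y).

Answer: u(x, y) = - 3 y^{2}

Derivation:
Substitute the ansatz u = A y^{2} into the left-hand side.
Derivatives of the ansatz:
  u_xy = 0
  u_yy = 2 A
Term by term:
  (y + 1)·u_xy = 0
  y·u_yy = 2 A y
So the left-hand side equals
  2 A y
This must equal f(x, y) = - 6 y identically.
Matching coefficients of the independent functions:
  [y]:  2 A = -6
Solving: A = -3.
Check against the point condition:
  u(0, 1) = -3  ⟹  A = -3  ✓
Hence u(x, y) = - 3 y^{2}.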